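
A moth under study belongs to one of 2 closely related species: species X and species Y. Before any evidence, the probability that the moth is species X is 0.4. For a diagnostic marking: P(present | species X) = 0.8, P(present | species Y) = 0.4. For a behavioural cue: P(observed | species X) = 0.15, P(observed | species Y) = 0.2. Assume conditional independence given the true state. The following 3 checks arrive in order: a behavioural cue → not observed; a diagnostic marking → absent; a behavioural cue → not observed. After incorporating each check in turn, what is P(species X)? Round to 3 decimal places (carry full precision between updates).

0.201

Apply Bayes' rule sequentially, carrying P(species X) forward.
After a behavioural cue='not observed': P(species X) = 0.85·0.4000 / (0.85·0.4000 + 0.8·0.6000) ≈ 0.4146
After a diagnostic marking='absent': P(species X) = 0.2·0.4146 / (0.2·0.4146 + 0.6·0.5854) ≈ 0.1910
After a behavioural cue='not observed': P(species X) = 0.85·0.1910 / (0.85·0.1910 + 0.8·0.8090) ≈ 0.2006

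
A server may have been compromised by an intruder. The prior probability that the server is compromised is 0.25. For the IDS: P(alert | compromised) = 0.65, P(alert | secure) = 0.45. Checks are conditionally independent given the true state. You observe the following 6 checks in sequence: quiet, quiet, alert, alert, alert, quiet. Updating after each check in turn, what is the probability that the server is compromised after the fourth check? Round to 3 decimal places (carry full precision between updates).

After 'quiet': P(compromised) = 0.35·0.2500 / (0.35·0.2500 + 0.55·0.7500) ≈ 0.1750
After 'quiet': P(compromised) = 0.35·0.1750 / (0.35·0.1750 + 0.55·0.8250) ≈ 0.1189
After 'alert': P(compromised) = 0.65·0.1189 / (0.65·0.1189 + 0.45·0.8811) ≈ 0.1632
After 'alert': P(compromised) = 0.65·0.1632 / (0.65·0.1632 + 0.45·0.8368) ≈ 0.2197

0.220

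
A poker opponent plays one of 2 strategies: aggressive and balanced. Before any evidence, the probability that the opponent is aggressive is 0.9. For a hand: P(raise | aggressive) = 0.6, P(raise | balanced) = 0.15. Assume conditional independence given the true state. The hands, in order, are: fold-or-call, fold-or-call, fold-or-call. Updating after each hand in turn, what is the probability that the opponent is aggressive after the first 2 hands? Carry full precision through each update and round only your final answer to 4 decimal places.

0.6659

After 'fold-or-call': P(aggressive) = 0.4·0.9000 / (0.4·0.9000 + 0.85·0.1000) ≈ 0.8090
After 'fold-or-call': P(aggressive) = 0.4·0.8090 / (0.4·0.8090 + 0.85·0.1910) ≈ 0.6659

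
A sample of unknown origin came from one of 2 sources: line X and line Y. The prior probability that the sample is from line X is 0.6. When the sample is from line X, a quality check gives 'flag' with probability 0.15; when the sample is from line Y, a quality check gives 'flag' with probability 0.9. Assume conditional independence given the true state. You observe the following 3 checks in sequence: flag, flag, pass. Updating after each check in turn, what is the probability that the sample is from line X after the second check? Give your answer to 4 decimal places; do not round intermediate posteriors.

0.0400

After 'flag': P(line X) = 0.15·0.6000 / (0.15·0.6000 + 0.9·0.4000) ≈ 0.2000
After 'flag': P(line X) = 0.15·0.2000 / (0.15·0.2000 + 0.9·0.8000) ≈ 0.0400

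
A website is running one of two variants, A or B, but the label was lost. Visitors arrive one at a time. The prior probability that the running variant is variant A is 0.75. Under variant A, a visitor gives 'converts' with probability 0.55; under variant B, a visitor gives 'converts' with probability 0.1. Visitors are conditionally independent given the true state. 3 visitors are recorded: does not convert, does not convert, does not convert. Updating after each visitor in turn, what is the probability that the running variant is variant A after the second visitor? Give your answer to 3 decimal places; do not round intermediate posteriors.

0.429

After 'does not convert': P(A) = 0.45·0.7500 / (0.45·0.7500 + 0.9·0.2500) ≈ 0.6000
After 'does not convert': P(A) = 0.45·0.6000 / (0.45·0.6000 + 0.9·0.4000) ≈ 0.4286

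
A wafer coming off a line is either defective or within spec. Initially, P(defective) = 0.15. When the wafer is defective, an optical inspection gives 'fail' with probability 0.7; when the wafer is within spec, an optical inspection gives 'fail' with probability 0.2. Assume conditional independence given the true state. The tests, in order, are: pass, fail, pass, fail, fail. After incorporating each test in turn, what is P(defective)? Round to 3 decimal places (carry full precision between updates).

After 'pass': P(defective) = 0.3·0.1500 / (0.3·0.1500 + 0.8·0.8500) ≈ 0.0621
After 'fail': P(defective) = 0.7·0.0621 / (0.7·0.0621 + 0.2·0.9379) ≈ 0.1881
After 'pass': P(defective) = 0.3·0.1881 / (0.3·0.1881 + 0.8·0.8119) ≈ 0.0799
After 'fail': P(defective) = 0.7·0.0799 / (0.7·0.0799 + 0.2·0.9201) ≈ 0.2331
After 'fail': P(defective) = 0.7·0.2331 / (0.7·0.2331 + 0.2·0.7669) ≈ 0.5155

0.516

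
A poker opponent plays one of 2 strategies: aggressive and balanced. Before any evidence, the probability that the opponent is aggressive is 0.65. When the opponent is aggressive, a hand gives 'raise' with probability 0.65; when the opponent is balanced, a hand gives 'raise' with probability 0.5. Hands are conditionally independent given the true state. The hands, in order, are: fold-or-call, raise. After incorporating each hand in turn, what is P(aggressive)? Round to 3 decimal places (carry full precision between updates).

0.628

After 'fold-or-call': P(aggressive) = 0.35·0.6500 / (0.35·0.6500 + 0.5·0.3500) ≈ 0.5652
After 'raise': P(aggressive) = 0.65·0.5652 / (0.65·0.5652 + 0.5·0.4348) ≈ 0.6283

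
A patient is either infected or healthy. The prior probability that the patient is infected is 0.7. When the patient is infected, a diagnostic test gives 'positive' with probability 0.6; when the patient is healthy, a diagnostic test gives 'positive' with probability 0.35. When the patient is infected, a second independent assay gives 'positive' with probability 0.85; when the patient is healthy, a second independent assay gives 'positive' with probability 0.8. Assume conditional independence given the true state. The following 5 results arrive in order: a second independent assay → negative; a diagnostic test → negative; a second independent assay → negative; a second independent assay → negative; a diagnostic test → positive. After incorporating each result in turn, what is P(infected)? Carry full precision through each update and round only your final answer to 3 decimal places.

0.509

After a second independent assay='negative': P(infected) = 0.15·0.7000 / (0.15·0.7000 + 0.2·0.3000) ≈ 0.6364
After a diagnostic test='negative': P(infected) = 0.4·0.6364 / (0.4·0.6364 + 0.65·0.3636) ≈ 0.5185
After a second independent assay='negative': P(infected) = 0.15·0.5185 / (0.15·0.5185 + 0.2·0.4815) ≈ 0.4468
After a second independent assay='negative': P(infected) = 0.15·0.4468 / (0.15·0.4468 + 0.2·0.5532) ≈ 0.3772
After a diagnostic test='positive': P(infected) = 0.6·0.3772 / (0.6·0.3772 + 0.35·0.6228) ≈ 0.5094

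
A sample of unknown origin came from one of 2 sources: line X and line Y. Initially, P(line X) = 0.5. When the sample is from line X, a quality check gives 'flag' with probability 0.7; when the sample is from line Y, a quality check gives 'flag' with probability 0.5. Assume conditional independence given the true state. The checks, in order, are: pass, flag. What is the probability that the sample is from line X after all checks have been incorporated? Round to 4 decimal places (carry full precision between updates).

0.4565

Apply Bayes' rule sequentially, carrying P(line X) forward.
After 'pass': P(line X) = 0.3·0.5000 / (0.3·0.5000 + 0.5·0.5000) ≈ 0.3750
After 'flag': P(line X) = 0.7·0.3750 / (0.7·0.3750 + 0.5·0.6250) ≈ 0.4565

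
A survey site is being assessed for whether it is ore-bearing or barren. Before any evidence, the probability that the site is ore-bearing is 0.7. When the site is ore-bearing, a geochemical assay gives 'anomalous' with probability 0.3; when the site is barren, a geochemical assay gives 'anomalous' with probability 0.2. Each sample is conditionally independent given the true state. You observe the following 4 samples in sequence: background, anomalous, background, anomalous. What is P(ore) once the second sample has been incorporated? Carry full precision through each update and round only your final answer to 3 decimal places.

0.754

Apply Bayes' rule sequentially, carrying P(ore) forward.
After 'background': P(ore) = 0.7·0.7000 / (0.7·0.7000 + 0.8·0.3000) ≈ 0.6712
After 'anomalous': P(ore) = 0.3·0.6712 / (0.3·0.6712 + 0.2·0.3288) ≈ 0.7538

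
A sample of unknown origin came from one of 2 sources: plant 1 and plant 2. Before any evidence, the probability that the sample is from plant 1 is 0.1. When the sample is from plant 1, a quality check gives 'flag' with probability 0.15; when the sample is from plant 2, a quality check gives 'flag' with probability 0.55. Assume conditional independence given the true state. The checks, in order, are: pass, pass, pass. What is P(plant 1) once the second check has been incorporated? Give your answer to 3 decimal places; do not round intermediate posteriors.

0.284

After 'pass': P(plant 1) = 0.85·0.1000 / (0.85·0.1000 + 0.45·0.9000) ≈ 0.1735
After 'pass': P(plant 1) = 0.85·0.1735 / (0.85·0.1735 + 0.45·0.8265) ≈ 0.2839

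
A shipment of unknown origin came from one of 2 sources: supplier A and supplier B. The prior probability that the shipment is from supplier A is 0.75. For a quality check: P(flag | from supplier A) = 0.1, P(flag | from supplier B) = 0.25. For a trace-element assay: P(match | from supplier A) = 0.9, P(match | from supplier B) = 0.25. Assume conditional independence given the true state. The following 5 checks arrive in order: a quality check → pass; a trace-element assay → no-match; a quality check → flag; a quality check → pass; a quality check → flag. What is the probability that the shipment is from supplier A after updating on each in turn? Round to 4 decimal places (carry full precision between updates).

0.0844

After a quality check='pass': P(supplier A) = 0.9·0.7500 / (0.9·0.7500 + 0.75·0.2500) ≈ 0.7826
After a trace-element assay='no-match': P(supplier A) = 0.1·0.7826 / (0.1·0.7826 + 0.75·0.2174) ≈ 0.3243
After a quality check='flag': P(supplier A) = 0.1·0.3243 / (0.1·0.3243 + 0.25·0.6757) ≈ 0.1611
After a quality check='pass': P(supplier A) = 0.9·0.1611 / (0.9·0.1611 + 0.75·0.8389) ≈ 0.1873
After a quality check='flag': P(supplier A) = 0.1·0.1873 / (0.1·0.1873 + 0.25·0.8127) ≈ 0.0844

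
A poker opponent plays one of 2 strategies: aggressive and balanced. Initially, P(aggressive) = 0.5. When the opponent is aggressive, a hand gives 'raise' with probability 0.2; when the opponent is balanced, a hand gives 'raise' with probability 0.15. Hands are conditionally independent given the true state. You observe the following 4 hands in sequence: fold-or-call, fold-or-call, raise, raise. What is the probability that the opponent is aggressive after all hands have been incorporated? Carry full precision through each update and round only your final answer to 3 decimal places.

Apply Bayes' rule sequentially, carrying P(aggressive) forward.
After 'fold-or-call': P(aggressive) = 0.8·0.5000 / (0.8·0.5000 + 0.85·0.5000) ≈ 0.4848
After 'fold-or-call': P(aggressive) = 0.8·0.4848 / (0.8·0.4848 + 0.85·0.5152) ≈ 0.4697
After 'raise': P(aggressive) = 0.2·0.4697 / (0.2·0.4697 + 0.15·0.5303) ≈ 0.5415
After 'raise': P(aggressive) = 0.2·0.5415 / (0.2·0.5415 + 0.15·0.4585) ≈ 0.6116

0.612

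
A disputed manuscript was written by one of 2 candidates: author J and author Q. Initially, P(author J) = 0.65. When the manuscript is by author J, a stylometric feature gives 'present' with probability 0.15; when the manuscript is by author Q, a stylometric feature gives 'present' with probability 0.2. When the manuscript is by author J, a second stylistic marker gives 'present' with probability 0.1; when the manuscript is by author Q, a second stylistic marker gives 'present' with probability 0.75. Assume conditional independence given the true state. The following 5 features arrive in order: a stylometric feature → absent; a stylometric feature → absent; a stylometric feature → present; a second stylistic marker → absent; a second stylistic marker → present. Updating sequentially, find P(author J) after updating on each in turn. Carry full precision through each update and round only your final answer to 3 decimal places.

Each posterior becomes the prior for the next update.
After a stylometric feature='absent': P(author J) = 0.85·0.6500 / (0.85·0.6500 + 0.8·0.3500) ≈ 0.6637
After a stylometric feature='absent': P(author J) = 0.85·0.6637 / (0.85·0.6637 + 0.8·0.3363) ≈ 0.6771
After a stylometric feature='present': P(author J) = 0.15·0.6771 / (0.15·0.6771 + 0.2·0.3229) ≈ 0.6113
After a second stylistic marker='absent': P(author J) = 0.9·0.6113 / (0.9·0.6113 + 0.25·0.3887) ≈ 0.8499
After a second stylistic marker='present': P(author J) = 0.1·0.8499 / (0.1·0.8499 + 0.75·0.1501) ≈ 0.4301

0.430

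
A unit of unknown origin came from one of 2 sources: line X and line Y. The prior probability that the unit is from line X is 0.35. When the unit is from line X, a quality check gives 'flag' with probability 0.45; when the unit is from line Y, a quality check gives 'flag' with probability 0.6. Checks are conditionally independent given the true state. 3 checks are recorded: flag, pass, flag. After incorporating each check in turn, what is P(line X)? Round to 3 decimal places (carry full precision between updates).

Apply Bayes' rule sequentially, carrying P(line X) forward.
After 'flag': P(line X) = 0.45·0.3500 / (0.45·0.3500 + 0.6·0.6500) ≈ 0.2877
After 'pass': P(line X) = 0.55·0.2877 / (0.55·0.2877 + 0.4·0.7123) ≈ 0.3570
After 'flag': P(line X) = 0.45·0.3570 / (0.45·0.3570 + 0.6·0.6430) ≈ 0.2940

0.294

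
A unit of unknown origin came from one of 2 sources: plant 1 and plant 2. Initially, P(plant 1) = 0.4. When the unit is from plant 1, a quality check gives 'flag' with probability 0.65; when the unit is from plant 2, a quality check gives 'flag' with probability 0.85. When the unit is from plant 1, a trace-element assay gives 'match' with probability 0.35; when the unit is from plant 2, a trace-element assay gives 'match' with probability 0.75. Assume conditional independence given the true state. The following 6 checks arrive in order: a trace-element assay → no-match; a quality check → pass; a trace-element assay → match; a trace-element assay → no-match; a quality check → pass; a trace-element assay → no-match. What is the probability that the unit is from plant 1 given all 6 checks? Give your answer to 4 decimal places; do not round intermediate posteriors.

After a trace-element assay='no-match': P(plant 1) = 0.65·0.4000 / (0.65·0.4000 + 0.25·0.6000) ≈ 0.6341
After a quality check='pass': P(plant 1) = 0.35·0.6341 / (0.35·0.6341 + 0.15·0.3659) ≈ 0.8018
After a trace-element assay='match': P(plant 1) = 0.35·0.8018 / (0.35·0.8018 + 0.75·0.1982) ≈ 0.6537
After a trace-element assay='no-match': P(plant 1) = 0.65·0.6537 / (0.65·0.6537 + 0.25·0.3463) ≈ 0.8307
After a quality check='pass': P(plant 1) = 0.35·0.8307 / (0.35·0.8307 + 0.15·0.1693) ≈ 0.9197
After a trace-element assay='no-match': P(plant 1) = 0.65·0.9197 / (0.65·0.9197 + 0.25·0.0803) ≈ 0.9675

0.9675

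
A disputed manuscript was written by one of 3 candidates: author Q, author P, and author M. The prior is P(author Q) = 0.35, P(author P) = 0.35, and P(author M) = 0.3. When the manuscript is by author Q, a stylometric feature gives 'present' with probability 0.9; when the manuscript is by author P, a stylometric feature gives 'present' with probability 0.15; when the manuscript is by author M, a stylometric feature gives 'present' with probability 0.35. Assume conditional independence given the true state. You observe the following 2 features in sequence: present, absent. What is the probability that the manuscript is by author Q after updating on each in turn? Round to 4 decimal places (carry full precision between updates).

0.2182

After 'present': normaliser = 0.9·0.3500 + 0.15·0.3500 + 0.35·0.3000; P(author Q) ≈ 0.6667, P(author P) ≈ 0.1111, P(author M) ≈ 0.2222
After 'absent': normaliser = 0.1·0.6667 + 0.85·0.1111 + 0.65·0.2222; P(author Q) ≈ 0.2182, P(author P) ≈ 0.3091, P(author M) ≈ 0.4727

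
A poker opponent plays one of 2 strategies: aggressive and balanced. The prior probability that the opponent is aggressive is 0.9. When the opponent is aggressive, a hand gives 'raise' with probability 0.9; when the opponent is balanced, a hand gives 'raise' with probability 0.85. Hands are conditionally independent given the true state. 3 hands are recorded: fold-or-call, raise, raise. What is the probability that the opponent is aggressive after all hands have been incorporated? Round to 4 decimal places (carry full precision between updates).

0.8706

Apply Bayes' rule sequentially, carrying P(aggressive) forward.
After 'fold-or-call': P(aggressive) = 0.1·0.9000 / (0.1·0.9000 + 0.15·0.1000) ≈ 0.8571
After 'raise': P(aggressive) = 0.9·0.8571 / (0.9·0.8571 + 0.85·0.1429) ≈ 0.8640
After 'raise': P(aggressive) = 0.9·0.8640 / (0.9·0.8640 + 0.85·0.1360) ≈ 0.8706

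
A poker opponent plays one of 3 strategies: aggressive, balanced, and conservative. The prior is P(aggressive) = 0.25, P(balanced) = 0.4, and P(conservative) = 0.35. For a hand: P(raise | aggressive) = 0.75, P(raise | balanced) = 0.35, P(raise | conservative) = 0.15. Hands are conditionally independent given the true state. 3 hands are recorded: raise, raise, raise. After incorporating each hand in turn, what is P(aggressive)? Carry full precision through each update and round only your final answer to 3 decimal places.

0.852

After 'raise': normaliser = 0.75·0.2500 + 0.35·0.4000 + 0.15·0.3500; P(aggressive) ≈ 0.4934, P(balanced) ≈ 0.3684, P(conservative) ≈ 0.1382
After 'raise': normaliser = 0.75·0.4934 + 0.35·0.3684 + 0.15·0.1382; P(aggressive) ≈ 0.7120, P(balanced) ≈ 0.2481, P(conservative) ≈ 0.0399
After 'raise': normaliser = 0.75·0.7120 + 0.35·0.2481 + 0.15·0.0399; P(aggressive) ≈ 0.8519, P(balanced) ≈ 0.1385, P(conservative) ≈ 0.0095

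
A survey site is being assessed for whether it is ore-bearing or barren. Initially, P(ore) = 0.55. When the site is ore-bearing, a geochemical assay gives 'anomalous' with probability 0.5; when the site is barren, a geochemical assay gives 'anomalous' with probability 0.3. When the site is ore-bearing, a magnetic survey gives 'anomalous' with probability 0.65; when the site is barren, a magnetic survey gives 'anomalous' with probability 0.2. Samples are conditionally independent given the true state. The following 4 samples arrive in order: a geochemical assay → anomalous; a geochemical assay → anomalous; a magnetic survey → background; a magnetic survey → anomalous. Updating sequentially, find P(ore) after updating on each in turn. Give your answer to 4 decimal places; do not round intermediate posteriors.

0.8284

Each posterior becomes the prior for the next update.
After a geochemical assay='anomalous': P(ore) = 0.5·0.5500 / (0.5·0.5500 + 0.3·0.4500) ≈ 0.6707
After a geochemical assay='anomalous': P(ore) = 0.5·0.6707 / (0.5·0.6707 + 0.3·0.3293) ≈ 0.7725
After a magnetic survey='background': P(ore) = 0.35·0.7725 / (0.35·0.7725 + 0.8·0.2275) ≈ 0.5976
After a magnetic survey='anomalous': P(ore) = 0.65·0.5976 / (0.65·0.5976 + 0.2·0.4024) ≈ 0.8284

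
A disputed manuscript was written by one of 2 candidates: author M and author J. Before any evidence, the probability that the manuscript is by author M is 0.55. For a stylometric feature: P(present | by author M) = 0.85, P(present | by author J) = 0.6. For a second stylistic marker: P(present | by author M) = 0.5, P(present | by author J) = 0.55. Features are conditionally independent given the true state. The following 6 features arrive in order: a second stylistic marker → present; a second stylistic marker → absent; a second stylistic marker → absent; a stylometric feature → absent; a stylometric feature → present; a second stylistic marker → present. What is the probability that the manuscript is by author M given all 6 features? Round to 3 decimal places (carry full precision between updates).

0.398

Each posterior becomes the prior for the next update.
After a second stylistic marker='present': P(author M) = 0.5·0.5500 / (0.5·0.5500 + 0.55·0.4500) ≈ 0.5263
After a second stylistic marker='absent': P(author M) = 0.5·0.5263 / (0.5·0.5263 + 0.45·0.4737) ≈ 0.5525
After a second stylistic marker='absent': P(author M) = 0.5·0.5525 / (0.5·0.5525 + 0.45·0.4475) ≈ 0.5784
After a stylometric feature='absent': P(author M) = 0.15·0.5784 / (0.15·0.5784 + 0.4·0.4216) ≈ 0.3397
After a stylometric feature='present': P(author M) = 0.85·0.3397 / (0.85·0.3397 + 0.6·0.6603) ≈ 0.4215
After a second stylistic marker='present': P(author M) = 0.5·0.4215 / (0.5·0.4215 + 0.55·0.5785) ≈ 0.3985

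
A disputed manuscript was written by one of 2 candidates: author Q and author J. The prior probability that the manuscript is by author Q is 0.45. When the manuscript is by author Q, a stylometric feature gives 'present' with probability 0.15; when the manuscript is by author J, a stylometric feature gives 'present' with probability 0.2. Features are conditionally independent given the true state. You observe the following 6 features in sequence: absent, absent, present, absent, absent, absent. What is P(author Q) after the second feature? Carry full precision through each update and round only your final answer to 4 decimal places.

0.4802

Each posterior becomes the prior for the next update.
After 'absent': P(author Q) = 0.85·0.4500 / (0.85·0.4500 + 0.8·0.5500) ≈ 0.4650
After 'absent': P(author Q) = 0.85·0.4650 / (0.85·0.4650 + 0.8·0.5350) ≈ 0.4802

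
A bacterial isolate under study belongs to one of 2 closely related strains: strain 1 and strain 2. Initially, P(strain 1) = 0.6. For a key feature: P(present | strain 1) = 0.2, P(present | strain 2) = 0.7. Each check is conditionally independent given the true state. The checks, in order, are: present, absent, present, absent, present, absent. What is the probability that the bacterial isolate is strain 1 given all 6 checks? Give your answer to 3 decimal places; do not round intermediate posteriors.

0.399

After 'present': P(strain 1) = 0.2·0.6000 / (0.2·0.6000 + 0.7·0.4000) ≈ 0.3000
After 'absent': P(strain 1) = 0.8·0.3000 / (0.8·0.3000 + 0.3·0.7000) ≈ 0.5333
After 'present': P(strain 1) = 0.2·0.5333 / (0.2·0.5333 + 0.7·0.4667) ≈ 0.2462
After 'absent': P(strain 1) = 0.8·0.2462 / (0.8·0.2462 + 0.3·0.7538) ≈ 0.4655
After 'present': P(strain 1) = 0.2·0.4655 / (0.2·0.4655 + 0.7·0.5345) ≈ 0.1992
After 'absent': P(strain 1) = 0.8·0.1992 / (0.8·0.1992 + 0.3·0.8008) ≈ 0.3988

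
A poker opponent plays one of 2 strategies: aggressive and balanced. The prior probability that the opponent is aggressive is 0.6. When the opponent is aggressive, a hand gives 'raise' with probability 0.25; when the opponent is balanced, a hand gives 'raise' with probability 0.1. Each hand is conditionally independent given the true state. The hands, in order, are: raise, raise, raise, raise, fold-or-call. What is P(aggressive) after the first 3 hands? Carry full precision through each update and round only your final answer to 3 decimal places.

After 'raise': P(aggressive) = 0.25·0.6000 / (0.25·0.6000 + 0.1·0.4000) ≈ 0.7895
After 'raise': P(aggressive) = 0.25·0.7895 / (0.25·0.7895 + 0.1·0.2105) ≈ 0.9036
After 'raise': P(aggressive) = 0.25·0.9036 / (0.25·0.9036 + 0.1·0.0964) ≈ 0.9591

0.959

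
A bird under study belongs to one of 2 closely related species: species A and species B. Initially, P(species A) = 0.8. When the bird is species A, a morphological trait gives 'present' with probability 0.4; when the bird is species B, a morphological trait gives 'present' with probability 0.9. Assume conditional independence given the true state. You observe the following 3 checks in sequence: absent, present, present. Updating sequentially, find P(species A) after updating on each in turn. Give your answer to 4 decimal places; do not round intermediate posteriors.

0.8258

After 'absent': P(species A) = 0.6·0.8000 / (0.6·0.8000 + 0.1·0.2000) ≈ 0.9600
After 'present': P(species A) = 0.4·0.9600 / (0.4·0.9600 + 0.9·0.0400) ≈ 0.9143
After 'present': P(species A) = 0.4·0.9143 / (0.4·0.9143 + 0.9·0.0857) ≈ 0.8258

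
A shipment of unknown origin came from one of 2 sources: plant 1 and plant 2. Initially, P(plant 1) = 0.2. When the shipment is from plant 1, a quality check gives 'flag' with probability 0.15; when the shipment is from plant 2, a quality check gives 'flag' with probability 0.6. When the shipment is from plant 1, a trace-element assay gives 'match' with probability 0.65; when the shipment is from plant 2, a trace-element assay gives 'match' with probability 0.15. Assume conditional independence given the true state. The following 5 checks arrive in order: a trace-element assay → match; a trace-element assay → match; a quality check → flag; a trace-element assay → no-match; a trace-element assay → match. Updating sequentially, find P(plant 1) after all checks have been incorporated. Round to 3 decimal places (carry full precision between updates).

0.677

After a trace-element assay='match': P(plant 1) = 0.65·0.2000 / (0.65·0.2000 + 0.15·0.8000) ≈ 0.5200
After a trace-element assay='match': P(plant 1) = 0.65·0.5200 / (0.65·0.5200 + 0.15·0.4800) ≈ 0.8244
After a quality check='flag': P(plant 1) = 0.15·0.8244 / (0.15·0.8244 + 0.6·0.1756) ≈ 0.5399
After a trace-element assay='no-match': P(plant 1) = 0.35·0.5399 / (0.35·0.5399 + 0.85·0.4601) ≈ 0.3258
After a trace-element assay='match': P(plant 1) = 0.65·0.3258 / (0.65·0.3258 + 0.15·0.6742) ≈ 0.6768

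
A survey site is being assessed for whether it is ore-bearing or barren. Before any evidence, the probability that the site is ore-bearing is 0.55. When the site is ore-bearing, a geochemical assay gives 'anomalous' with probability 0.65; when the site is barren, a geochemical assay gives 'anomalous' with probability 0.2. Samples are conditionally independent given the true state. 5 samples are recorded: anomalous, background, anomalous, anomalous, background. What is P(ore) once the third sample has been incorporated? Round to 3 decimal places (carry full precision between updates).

After 'anomalous': P(ore) = 0.65·0.5500 / (0.65·0.5500 + 0.2·0.4500) ≈ 0.7989
After 'background': P(ore) = 0.35·0.7989 / (0.35·0.7989 + 0.8·0.2011) ≈ 0.6347
After 'anomalous': P(ore) = 0.65·0.6347 / (0.65·0.6347 + 0.2·0.3653) ≈ 0.8496

0.850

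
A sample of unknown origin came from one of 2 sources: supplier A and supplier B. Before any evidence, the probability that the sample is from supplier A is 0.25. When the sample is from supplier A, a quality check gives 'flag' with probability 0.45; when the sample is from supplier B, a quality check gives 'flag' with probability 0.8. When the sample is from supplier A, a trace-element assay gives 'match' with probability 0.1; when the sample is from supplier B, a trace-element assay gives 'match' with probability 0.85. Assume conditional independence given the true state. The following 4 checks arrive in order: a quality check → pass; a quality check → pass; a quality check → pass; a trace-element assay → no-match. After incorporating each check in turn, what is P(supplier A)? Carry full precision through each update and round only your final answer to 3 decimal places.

After a quality check='pass': P(supplier A) = 0.55·0.2500 / (0.55·0.2500 + 0.2·0.7500) ≈ 0.4783
After a quality check='pass': P(supplier A) = 0.55·0.4783 / (0.55·0.4783 + 0.2·0.5217) ≈ 0.7160
After a quality check='pass': P(supplier A) = 0.55·0.7160 / (0.55·0.7160 + 0.2·0.2840) ≈ 0.8739
After a trace-element assay='no-match': P(supplier A) = 0.9·0.8739 / (0.9·0.8739 + 0.15·0.1261) ≈ 0.9765

0.977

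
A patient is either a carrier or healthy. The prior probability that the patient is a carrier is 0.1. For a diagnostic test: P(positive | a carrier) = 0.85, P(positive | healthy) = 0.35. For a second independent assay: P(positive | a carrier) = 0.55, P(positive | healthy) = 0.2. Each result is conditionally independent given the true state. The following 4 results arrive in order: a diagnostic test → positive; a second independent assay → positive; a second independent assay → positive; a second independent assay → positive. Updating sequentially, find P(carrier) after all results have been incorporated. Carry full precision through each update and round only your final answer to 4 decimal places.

0.8488

After a diagnostic test='positive': P(carrier) = 0.85·0.1000 / (0.85·0.1000 + 0.35·0.9000) ≈ 0.2125
After a second independent assay='positive': P(carrier) = 0.55·0.2125 / (0.55·0.2125 + 0.2·0.7875) ≈ 0.4260
After a second independent assay='positive': P(carrier) = 0.55·0.4260 / (0.55·0.4260 + 0.2·0.5740) ≈ 0.6711
After a second independent assay='positive': P(carrier) = 0.55·0.6711 / (0.55·0.6711 + 0.2·0.3289) ≈ 0.8488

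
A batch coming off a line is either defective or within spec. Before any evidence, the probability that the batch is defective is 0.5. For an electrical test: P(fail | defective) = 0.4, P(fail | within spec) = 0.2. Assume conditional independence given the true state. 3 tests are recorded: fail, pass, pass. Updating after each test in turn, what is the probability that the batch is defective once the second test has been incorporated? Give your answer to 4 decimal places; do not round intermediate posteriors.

After 'fail': P(defective) = 0.4·0.5000 / (0.4·0.5000 + 0.2·0.5000) ≈ 0.6667
After 'pass': P(defective) = 0.6·0.6667 / (0.6·0.6667 + 0.8·0.3333) ≈ 0.6000

0.6000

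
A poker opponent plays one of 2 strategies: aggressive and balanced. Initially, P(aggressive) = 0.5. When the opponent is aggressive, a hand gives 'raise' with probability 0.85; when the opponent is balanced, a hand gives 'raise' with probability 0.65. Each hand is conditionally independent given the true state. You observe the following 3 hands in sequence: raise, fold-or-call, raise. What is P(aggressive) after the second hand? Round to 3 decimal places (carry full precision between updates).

After 'raise': P(aggressive) = 0.85·0.5000 / (0.85·0.5000 + 0.65·0.5000) ≈ 0.5667
After 'fold-or-call': P(aggressive) = 0.15·0.5667 / (0.15·0.5667 + 0.35·0.4333) ≈ 0.3592

0.359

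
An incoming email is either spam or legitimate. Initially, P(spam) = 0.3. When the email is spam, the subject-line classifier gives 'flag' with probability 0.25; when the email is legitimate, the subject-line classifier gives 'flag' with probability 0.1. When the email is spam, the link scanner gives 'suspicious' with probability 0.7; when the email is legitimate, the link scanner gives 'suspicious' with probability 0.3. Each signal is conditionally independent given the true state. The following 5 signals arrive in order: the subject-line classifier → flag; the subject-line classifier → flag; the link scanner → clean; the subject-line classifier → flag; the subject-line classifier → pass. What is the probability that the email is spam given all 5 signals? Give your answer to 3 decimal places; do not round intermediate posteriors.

0.705

After the subject-line classifier='flag': P(spam) = 0.25·0.3000 / (0.25·0.3000 + 0.1·0.7000) ≈ 0.5172
After the subject-line classifier='flag': P(spam) = 0.25·0.5172 / (0.25·0.5172 + 0.1·0.4828) ≈ 0.7282
After the link scanner='clean': P(spam) = 0.3·0.7282 / (0.3·0.7282 + 0.7·0.2718) ≈ 0.5344
After the subject-line classifier='flag': P(spam) = 0.25·0.5344 / (0.25·0.5344 + 0.1·0.4656) ≈ 0.7416
After the subject-line classifier='pass': P(spam) = 0.75·0.7416 / (0.75·0.7416 + 0.9·0.2584) ≈ 0.7052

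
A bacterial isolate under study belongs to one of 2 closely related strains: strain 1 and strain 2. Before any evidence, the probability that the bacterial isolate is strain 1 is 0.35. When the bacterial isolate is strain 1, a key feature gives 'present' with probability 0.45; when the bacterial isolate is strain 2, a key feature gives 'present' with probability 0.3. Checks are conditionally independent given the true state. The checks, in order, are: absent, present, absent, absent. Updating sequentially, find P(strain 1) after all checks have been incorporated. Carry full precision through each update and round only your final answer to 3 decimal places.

After 'absent': P(strain 1) = 0.55·0.3500 / (0.55·0.3500 + 0.7·0.6500) ≈ 0.2973
After 'present': P(strain 1) = 0.45·0.2973 / (0.45·0.2973 + 0.3·0.7027) ≈ 0.3882
After 'absent': P(strain 1) = 0.55·0.3882 / (0.55·0.3882 + 0.7·0.6118) ≈ 0.3327
After 'absent': P(strain 1) = 0.55·0.3327 / (0.55·0.3327 + 0.7·0.6673) ≈ 0.2815

0.281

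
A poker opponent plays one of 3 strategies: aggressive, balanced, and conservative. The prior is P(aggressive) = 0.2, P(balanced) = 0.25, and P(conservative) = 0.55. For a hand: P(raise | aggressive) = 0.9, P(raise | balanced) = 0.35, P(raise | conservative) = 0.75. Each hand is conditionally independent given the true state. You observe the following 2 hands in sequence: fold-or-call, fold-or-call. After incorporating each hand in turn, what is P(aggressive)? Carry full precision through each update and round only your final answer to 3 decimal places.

After 'fold-or-call': normaliser = 0.1·0.2000 + 0.65·0.2500 + 0.25·0.5500; P(aggressive) ≈ 0.0625, P(balanced) ≈ 0.5078, P(conservative) ≈ 0.4297
After 'fold-or-call': normaliser = 0.1·0.0625 + 0.65·0.5078 + 0.25·0.4297; P(aggressive) ≈ 0.0141, P(balanced) ≈ 0.7438, P(conservative) ≈ 0.2421

0.014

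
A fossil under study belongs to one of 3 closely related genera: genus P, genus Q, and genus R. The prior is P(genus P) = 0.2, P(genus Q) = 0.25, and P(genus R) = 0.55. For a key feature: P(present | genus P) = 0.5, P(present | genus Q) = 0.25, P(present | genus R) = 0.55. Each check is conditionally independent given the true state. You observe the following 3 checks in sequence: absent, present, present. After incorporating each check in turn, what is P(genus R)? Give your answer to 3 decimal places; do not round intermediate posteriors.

0.671

Each posterior becomes the prior for the next update.
After 'absent': normaliser = 0.5·0.2000 + 0.75·0.2500 + 0.45·0.5500; P(genus P) ≈ 0.1869, P(genus Q) ≈ 0.3505, P(genus R) ≈ 0.4626
After 'present': normaliser = 0.5·0.1869 + 0.25·0.3505 + 0.55·0.4626; P(genus P) ≈ 0.2146, P(genus Q) ≈ 0.2012, P(genus R) ≈ 0.5842
After 'present': normaliser = 0.5·0.2146 + 0.25·0.2012 + 0.55·0.5842; P(genus P) ≈ 0.2240, P(genus Q) ≈ 0.1050, P(genus R) ≈ 0.6709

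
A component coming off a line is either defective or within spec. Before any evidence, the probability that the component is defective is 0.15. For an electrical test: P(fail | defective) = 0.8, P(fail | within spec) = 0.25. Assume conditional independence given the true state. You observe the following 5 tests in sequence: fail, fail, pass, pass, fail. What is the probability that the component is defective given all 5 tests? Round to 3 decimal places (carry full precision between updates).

0.291

After 'fail': P(defective) = 0.8·0.1500 / (0.8·0.1500 + 0.25·0.8500) ≈ 0.3609
After 'fail': P(defective) = 0.8·0.3609 / (0.8·0.3609 + 0.25·0.6391) ≈ 0.6438
After 'pass': P(defective) = 0.2·0.6438 / (0.2·0.6438 + 0.75·0.3562) ≈ 0.3252
After 'pass': P(defective) = 0.2·0.3252 / (0.2·0.3252 + 0.75·0.6748) ≈ 0.1139
After 'fail': P(defective) = 0.8·0.1139 / (0.8·0.1139 + 0.25·0.8861) ≈ 0.2914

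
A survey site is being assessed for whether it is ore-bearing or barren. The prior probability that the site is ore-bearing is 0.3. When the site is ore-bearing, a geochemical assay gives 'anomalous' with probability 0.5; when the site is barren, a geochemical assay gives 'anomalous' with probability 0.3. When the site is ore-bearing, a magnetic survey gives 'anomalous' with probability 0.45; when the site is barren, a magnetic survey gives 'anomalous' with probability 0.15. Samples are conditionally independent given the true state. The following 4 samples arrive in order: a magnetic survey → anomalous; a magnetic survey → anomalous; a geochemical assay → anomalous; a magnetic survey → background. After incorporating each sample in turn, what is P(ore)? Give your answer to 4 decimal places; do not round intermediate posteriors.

0.8062

After a magnetic survey='anomalous': P(ore) = 0.45·0.3000 / (0.45·0.3000 + 0.15·0.7000) ≈ 0.5625
After a magnetic survey='anomalous': P(ore) = 0.45·0.5625 / (0.45·0.5625 + 0.15·0.4375) ≈ 0.7941
After a geochemical assay='anomalous': P(ore) = 0.5·0.7941 / (0.5·0.7941 + 0.3·0.2059) ≈ 0.8654
After a magnetic survey='background': P(ore) = 0.55·0.8654 / (0.55·0.8654 + 0.85·0.1346) ≈ 0.8062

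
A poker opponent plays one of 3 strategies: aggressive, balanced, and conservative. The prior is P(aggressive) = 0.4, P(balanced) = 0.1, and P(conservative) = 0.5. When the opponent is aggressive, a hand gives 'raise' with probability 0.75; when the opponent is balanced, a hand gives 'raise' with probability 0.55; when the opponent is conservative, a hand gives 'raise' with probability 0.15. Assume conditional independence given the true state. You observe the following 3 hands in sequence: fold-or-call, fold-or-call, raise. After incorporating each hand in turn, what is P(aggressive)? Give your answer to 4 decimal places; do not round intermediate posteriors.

After 'fold-or-call': normaliser = 0.25·0.4000 + 0.45·0.1000 + 0.85·0.5000; P(aggressive) ≈ 0.1754, P(balanced) ≈ 0.0789, P(conservative) ≈ 0.7456
After 'fold-or-call': normaliser = 0.25·0.1754 + 0.45·0.0789 + 0.85·0.7456; P(aggressive) ≈ 0.0615, P(balanced) ≈ 0.0498, P(conservative) ≈ 0.8887
After 'raise': normaliser = 0.75·0.0615 + 0.55·0.0498 + 0.15·0.8887; P(aggressive) ≈ 0.2230, P(balanced) ≈ 0.1325, P(conservative) ≈ 0.6445

0.2230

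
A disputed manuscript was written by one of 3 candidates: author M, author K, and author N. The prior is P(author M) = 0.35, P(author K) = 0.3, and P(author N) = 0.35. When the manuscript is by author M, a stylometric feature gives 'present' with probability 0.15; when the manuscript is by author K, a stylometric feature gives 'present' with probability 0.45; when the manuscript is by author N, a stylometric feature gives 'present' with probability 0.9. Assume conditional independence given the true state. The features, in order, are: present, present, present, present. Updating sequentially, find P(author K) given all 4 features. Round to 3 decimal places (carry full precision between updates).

0.051

Apply Bayes' rule sequentially, carrying P(author K) forward.
After 'present': normaliser = 0.15·0.3500 + 0.45·0.3000 + 0.9·0.3500; P(author M) ≈ 0.1045, P(author K) ≈ 0.2687, P(author N) ≈ 0.6269
After 'present': normaliser = 0.15·0.1045 + 0.45·0.2687 + 0.9·0.6269; P(author M) ≈ 0.0224, P(author K) ≈ 0.1725, P(author N) ≈ 0.8051
After 'present': normaliser = 0.15·0.0224 + 0.45·0.1725 + 0.9·0.8051; P(author M) ≈ 0.0042, P(author K) ≈ 0.0964, P(author N) ≈ 0.8995
After 'present': normaliser = 0.15·0.0042 + 0.45·0.0964 + 0.9·0.8995; P(author M) ≈ 0.0007, P(author K) ≈ 0.0508, P(author N) ≈ 0.9485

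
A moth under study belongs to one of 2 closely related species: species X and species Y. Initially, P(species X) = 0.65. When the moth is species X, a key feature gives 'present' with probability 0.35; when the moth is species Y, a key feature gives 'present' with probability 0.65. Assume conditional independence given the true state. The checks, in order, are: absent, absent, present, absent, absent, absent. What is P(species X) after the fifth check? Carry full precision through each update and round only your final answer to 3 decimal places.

0.922

After 'absent': P(species X) = 0.65·0.6500 / (0.65·0.6500 + 0.35·0.3500) ≈ 0.7752
After 'absent': P(species X) = 0.65·0.7752 / (0.65·0.7752 + 0.35·0.2248) ≈ 0.8650
After 'present': P(species X) = 0.35·0.8650 / (0.35·0.8650 + 0.65·0.1350) ≈ 0.7752
After 'absent': P(species X) = 0.65·0.7752 / (0.65·0.7752 + 0.35·0.2248) ≈ 0.8650
After 'absent': P(species X) = 0.65·0.8650 / (0.65·0.8650 + 0.35·0.1350) ≈ 0.9225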